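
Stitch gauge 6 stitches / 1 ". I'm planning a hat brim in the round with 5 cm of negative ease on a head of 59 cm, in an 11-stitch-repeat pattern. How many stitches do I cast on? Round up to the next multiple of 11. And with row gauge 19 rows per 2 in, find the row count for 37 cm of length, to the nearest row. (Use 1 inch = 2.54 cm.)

Finished = 59 − 5 = 54 cm.
54 cm × 1/2.54 = 21.26 inches.
6/1 = 6 sts per in; 21.26 × 6 = 127.56 sts.
Next multiple of 11 → 132.
37 cm = 14.57 inches; × 9.5 = 138.39 → 138 rows.

Cast on 132 stitches; work 138 rows.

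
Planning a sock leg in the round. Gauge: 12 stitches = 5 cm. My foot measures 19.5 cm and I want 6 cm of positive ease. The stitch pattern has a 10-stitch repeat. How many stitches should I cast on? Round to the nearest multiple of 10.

Finished = 19.5 + 6 = 25.5 cm.
12 / 5 = 2.4 sts/cm.
25.5 × 2.4 = 61.20 sts.
Nearest multiple of 10: 60.

60 stitches.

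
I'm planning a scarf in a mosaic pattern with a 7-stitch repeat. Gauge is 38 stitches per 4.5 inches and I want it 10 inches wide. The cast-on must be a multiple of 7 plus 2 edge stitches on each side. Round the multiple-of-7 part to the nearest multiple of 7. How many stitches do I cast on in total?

38 / 4.5 = 8.444 sts per inch.
10 × 8.444 = 84.44 sts.
Less 4 edge sts → 80.44 for the repeat.
Nearest multiple of 7: 77.
Add back 4 edge sts → 81.

81 stitches.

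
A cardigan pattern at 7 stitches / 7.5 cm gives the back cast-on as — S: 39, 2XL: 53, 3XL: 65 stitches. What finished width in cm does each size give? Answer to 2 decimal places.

7/7.5 = 0.933 sts per cm.
S: 39 / 0.933 = 41.786 → 41.79 cm.
2XL: 53 / 0.933 = 56.786 → 56.79 cm.
3XL: 65 / 0.933 = 69.643 → 69.64 cm.

S 41.79 cm; 2XL 56.79 cm; 3XL 69.64 cm.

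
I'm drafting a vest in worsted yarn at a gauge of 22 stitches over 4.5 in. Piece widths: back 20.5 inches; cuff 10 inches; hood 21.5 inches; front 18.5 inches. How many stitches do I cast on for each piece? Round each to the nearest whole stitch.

Rate = 22/4.5 = 4.889 sts per in.
back: 20.5 × 4.889 = 100.22 → 100.
cuff: 10 × 4.889 = 48.89 → 49.
hood: 21.5 × 4.889 = 105.11 → 105.
front: 18.5 × 4.889 = 90.44 → 90.

back 100; cuff 49; hood 105; front 90.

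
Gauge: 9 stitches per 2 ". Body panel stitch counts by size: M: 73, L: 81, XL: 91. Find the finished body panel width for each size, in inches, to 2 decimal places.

M 16.22 inches; L 18.00 inches; XL 20.22 inches.

9/2 = 4.5 sts per in.
M: 73 / 4.5 = 16.222 → 16.22 in.
L: 81 / 4.5 = 18.000 → 18.00 in.
XL: 91 / 4.5 = 20.222 → 20.22 in.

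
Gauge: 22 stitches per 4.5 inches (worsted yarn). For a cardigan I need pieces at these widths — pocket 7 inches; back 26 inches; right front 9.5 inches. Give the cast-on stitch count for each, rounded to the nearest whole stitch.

pocket 34; back 127; right front 46.

Rate = 22/4.5 = 4.889 sts per in.
pocket: 7 × 4.889 = 34.22 → 34.
back: 26 × 4.889 = 127.11 → 127.
right front: 9.5 × 4.889 = 46.44 → 46.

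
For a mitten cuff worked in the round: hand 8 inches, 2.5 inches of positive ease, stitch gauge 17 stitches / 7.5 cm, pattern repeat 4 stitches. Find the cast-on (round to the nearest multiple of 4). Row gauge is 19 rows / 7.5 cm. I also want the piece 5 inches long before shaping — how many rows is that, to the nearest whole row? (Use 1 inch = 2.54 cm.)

Finished = 8 + 2.5 = 10.5 inches.
10.5 inches × 2.54 = 26.67 cm.
17/7.5 = 2.267 sts per cm; 26.67 × 2.267 = 60.45 sts.
Nearest multiple of 4 → 60.
5 inches = 12.70 cm; × 2.533 = 32.17 → 32 rows.

Cast on 60 stitches; work 32 rows.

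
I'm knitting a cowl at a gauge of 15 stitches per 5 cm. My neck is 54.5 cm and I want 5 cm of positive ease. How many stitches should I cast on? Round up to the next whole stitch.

Finished = 54.5 + 5 = 59.5 cm.
15 / 5 = 3 sts per cm.
59.50 × 3 = 178.50 sts.
→ 179 sts.

CO 179 sts.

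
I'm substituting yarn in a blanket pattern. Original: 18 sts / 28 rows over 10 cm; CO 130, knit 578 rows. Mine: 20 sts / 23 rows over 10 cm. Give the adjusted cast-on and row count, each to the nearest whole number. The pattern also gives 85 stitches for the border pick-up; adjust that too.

Stitches: 130 × 20/18 = 144.44 → 144.
Rows: 578 × 23/28 = 474.79 → 475.
border pick-up: 85 × 20/18 = 94.44 → 94.

Cast on 144 stitches; work 475 rows; border pick-up 94 stitches.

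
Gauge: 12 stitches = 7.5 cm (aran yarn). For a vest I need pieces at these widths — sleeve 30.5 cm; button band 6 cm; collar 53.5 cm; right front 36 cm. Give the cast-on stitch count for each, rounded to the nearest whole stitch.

Rate = 12/7.5 = 1.6 sts per cm.
sleeve: 30.5 × 1.6 = 48.80 → 49.
button band: 6 × 1.6 = 9.60 → 10.
collar: 53.5 × 1.6 = 85.60 → 86.
right front: 36 × 1.6 = 57.60 → 58.

sleeve 49; button band 10; collar 86; right front 58.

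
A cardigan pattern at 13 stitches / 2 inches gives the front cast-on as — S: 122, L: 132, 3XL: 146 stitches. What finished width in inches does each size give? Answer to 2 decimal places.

13/2 = 6.5 sts per in.
S: 122 / 6.5 = 18.769 → 18.77 in.
L: 132 / 6.5 = 20.308 → 20.31 in.
3XL: 146 / 6.5 = 22.462 → 22.46 in.

S 18.77 inches; L 20.31 inches; 3XL 22.46 inches.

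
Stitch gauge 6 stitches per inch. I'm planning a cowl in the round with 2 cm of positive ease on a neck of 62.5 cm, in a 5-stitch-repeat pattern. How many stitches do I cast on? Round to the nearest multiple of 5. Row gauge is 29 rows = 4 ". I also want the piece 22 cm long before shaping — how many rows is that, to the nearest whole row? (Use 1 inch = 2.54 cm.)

Finished = 62.5 + 2 = 64.5 cm.
64.5 cm × 1/2.54 = 25.39 inches.
6/1 = 6 sts per in; 25.39 × 6 = 152.36 sts.
Nearest multiple of 5 → 150.
22 cm = 8.66 inches; × 7.25 = 62.80 → 63 rows.

Cast on 150 stitches; work 63 rows.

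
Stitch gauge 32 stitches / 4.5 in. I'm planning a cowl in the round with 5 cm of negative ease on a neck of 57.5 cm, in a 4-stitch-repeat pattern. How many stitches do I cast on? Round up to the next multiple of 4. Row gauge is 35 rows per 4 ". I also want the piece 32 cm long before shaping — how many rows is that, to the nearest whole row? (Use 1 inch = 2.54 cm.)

Cast on 148 stitches; work 110 rows.

Finished = 57.5 − 5 = 52.5 cm.
52.5 cm × 1/2.54 = 20.67 inches.
32/4.5 = 7.111 sts per in; 20.67 × 7.111 = 146.98 sts.
Next multiple of 4 → 148.
32 cm = 12.60 inches; × 8.75 = 110.24 → 110 rows.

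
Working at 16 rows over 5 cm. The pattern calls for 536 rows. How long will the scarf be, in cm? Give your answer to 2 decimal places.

167.50 cm.

16 rows / 5 cm = 3.2 rows per cm.
536 / 3.2 = 167.500 cm.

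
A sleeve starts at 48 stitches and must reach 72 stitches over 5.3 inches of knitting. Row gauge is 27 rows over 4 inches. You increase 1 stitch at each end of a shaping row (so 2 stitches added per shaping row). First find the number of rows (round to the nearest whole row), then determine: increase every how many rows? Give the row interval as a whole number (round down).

Rows = 5.3 × 6.75 = 35.8 → 36 rows.
Stitches to add: 24 → 12 shaping rows (at 2 st each).
36 / 12 = 3.00 → every 3 rows.

Increase every 3rd row.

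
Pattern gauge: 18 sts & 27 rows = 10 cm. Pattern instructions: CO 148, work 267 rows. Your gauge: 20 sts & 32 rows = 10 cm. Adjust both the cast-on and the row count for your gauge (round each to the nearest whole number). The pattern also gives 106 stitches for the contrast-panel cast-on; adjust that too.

Stitches: 148 × 20/18 = 164.44 → 164.
Rows: 267 × 32/27 = 316.44 → 316.
contrast-panel cast-on: 106 × 20/18 = 117.78 → 118.

Cast on 164 stitches; work 316 rows; contrast-panel cast-on 118 stitches.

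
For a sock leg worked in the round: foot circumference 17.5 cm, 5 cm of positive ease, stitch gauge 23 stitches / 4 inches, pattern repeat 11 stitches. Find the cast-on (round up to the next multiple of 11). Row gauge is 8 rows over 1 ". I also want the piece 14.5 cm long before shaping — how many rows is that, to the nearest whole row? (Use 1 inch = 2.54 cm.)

Cast on 55 stitches; work 46 rows.

Finished = 17.5 + 5 = 22.5 cm.
22.5 cm × 1/2.54 = 8.86 inches.
23/4 = 5.75 sts per in; 8.86 × 5.75 = 50.94 sts.
Next multiple of 11 → 55.
14.5 cm = 5.71 inches; × 8 = 45.67 → 46 rows.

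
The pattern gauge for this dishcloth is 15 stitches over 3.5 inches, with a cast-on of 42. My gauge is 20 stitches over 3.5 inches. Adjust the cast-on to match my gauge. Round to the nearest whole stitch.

CO 56 sts.

Scale factor = 20 / 15 = 1.333.
42 × 20 / 15 = 56.00 sts.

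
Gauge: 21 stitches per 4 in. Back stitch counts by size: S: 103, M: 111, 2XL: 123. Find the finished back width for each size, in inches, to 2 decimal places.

21/4 = 5.25 sts per in.
S: 103 / 5.25 = 19.619 → 19.62 in.
M: 111 / 5.25 = 21.143 → 21.14 in.
2XL: 123 / 5.25 = 23.429 → 23.43 in.

S 19.62 inches; M 21.14 inches; 2XL 23.43 inches.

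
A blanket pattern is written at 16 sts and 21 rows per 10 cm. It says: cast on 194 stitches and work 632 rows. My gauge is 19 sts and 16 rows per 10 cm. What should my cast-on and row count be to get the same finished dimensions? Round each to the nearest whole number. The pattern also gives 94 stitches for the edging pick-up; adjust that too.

Stitches: 194 × 19/16 = 230.38 → 230.
Rows: 632 × 16/21 = 481.52 → 482.
edging pick-up: 94 × 19/16 = 111.62 → 112.

Cast on 230 stitches; work 482 rows; edging pick-up 112 stitches.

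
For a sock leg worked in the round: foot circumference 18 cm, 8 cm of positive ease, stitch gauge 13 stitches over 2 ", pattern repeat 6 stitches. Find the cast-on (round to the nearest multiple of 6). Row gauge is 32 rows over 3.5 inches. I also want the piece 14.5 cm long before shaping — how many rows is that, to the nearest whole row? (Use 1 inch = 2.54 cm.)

Cast on 66 stitches; work 52 rows.

Finished = 18 + 8 = 26 cm.
26 cm × 1/2.54 = 10.24 inches.
13/2 = 6.5 sts per in; 10.24 × 6.5 = 66.54 sts.
Nearest multiple of 6 → 66.
14.5 cm = 5.71 inches; × 9.143 = 52.19 → 52 rows.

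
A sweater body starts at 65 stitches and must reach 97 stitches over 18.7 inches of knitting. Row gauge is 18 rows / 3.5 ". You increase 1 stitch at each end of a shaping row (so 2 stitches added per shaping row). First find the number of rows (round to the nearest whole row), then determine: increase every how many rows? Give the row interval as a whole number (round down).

Increase every 6th row.

Rows = 18.7 × 5.143 = 96.2 → 96 rows.
Stitches to add: 32 → 16 shaping rows (at 2 st each).
96 / 16 = 6.00 → every 6 rows.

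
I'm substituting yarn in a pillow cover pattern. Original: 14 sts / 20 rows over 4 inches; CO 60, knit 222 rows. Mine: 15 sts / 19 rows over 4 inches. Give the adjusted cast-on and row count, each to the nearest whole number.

Cast on 64 stitches; work 211 rows.

Stitches: 60 × 15/14 = 64.29 → 64.
Rows: 222 × 19/20 = 210.90 → 211.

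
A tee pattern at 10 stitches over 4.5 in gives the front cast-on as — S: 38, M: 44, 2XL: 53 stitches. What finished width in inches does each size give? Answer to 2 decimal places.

10/4.5 = 2.222 sts per in.
S: 38 / 2.222 = 17.100 → 17.10 in.
M: 44 / 2.222 = 19.800 → 19.80 in.
2XL: 53 / 2.222 = 23.850 → 23.85 in.

S 17.10 inches; M 19.80 inches; 2XL 23.85 inches.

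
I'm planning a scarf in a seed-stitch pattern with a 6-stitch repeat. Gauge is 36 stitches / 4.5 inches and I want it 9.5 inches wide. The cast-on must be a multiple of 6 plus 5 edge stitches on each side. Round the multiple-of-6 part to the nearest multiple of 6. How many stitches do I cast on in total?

Cast on 76 stitches.

36 / 4.5 = 8 sts per inch.
9.5 × 8 = 76.00 sts.
Less 10 edge sts → 66.00 for the repeat.
Nearest multiple of 6: 66.
Add back 10 edge sts → 76.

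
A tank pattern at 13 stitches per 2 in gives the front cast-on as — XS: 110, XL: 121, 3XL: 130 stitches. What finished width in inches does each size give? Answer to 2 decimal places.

13/2 = 6.5 sts per in.
XS: 110 / 6.5 = 16.923 → 16.92 in.
XL: 121 / 6.5 = 18.615 → 18.62 in.
3XL: 130 / 6.5 = 20.000 → 20.00 in.

XS 16.92 inches; XL 18.62 inches; 3XL 20.00 inches.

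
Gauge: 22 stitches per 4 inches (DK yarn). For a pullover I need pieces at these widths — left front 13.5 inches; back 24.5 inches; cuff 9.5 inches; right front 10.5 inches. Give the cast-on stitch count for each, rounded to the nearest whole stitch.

Rate = 22/4 = 5.5 sts per in.
left front: 13.5 × 5.5 = 74.25 → 74.
back: 24.5 × 5.5 = 134.75 → 135.
cuff: 9.5 × 5.5 = 52.25 → 52.
right front: 10.5 × 5.5 = 57.75 → 58.

left front 74; back 135; cuff 52; right front 58.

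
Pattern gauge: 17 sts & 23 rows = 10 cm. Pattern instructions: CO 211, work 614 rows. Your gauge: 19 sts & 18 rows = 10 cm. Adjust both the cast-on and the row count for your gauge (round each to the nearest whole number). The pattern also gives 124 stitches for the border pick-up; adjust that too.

Cast on 236 stitches; work 481 rows; border pick-up 139 stitches.

Stitches: 211 × 19/17 = 235.82 → 236.
Rows: 614 × 18/23 = 480.52 → 481.
border pick-up: 124 × 19/17 = 138.59 → 139.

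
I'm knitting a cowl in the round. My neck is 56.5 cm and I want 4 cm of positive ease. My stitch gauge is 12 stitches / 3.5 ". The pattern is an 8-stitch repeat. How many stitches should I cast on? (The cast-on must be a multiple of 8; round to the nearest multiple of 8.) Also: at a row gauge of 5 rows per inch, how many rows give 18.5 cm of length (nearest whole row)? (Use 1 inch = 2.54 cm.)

Cast on 80 stitches; work 36 rows.

Finished = 56.5 + 4 = 60.5 cm.
60.5 cm × 1/2.54 = 23.82 inches.
12/3.5 = 3.429 sts per in; 23.82 × 3.429 = 81.66 sts.
Nearest multiple of 8 → 80.
18.5 cm = 7.28 inches; × 5 = 36.42 → 36 rows.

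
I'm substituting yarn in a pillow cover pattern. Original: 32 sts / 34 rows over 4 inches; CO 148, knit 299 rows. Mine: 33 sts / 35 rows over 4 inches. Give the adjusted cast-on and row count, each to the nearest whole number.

Stitches: 148 × 33/32 = 152.62 → 153.
Rows: 299 × 35/34 = 307.79 → 308.

Cast on 153 stitches; work 308 rows.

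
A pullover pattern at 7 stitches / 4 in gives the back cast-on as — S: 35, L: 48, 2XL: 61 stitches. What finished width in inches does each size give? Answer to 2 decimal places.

S 20.00 inches; L 27.43 inches; 2XL 34.86 inches.

7/4 = 1.75 sts per in.
S: 35 / 1.75 = 20.000 → 20.00 in.
L: 48 / 1.75 = 27.429 → 27.43 in.
2XL: 61 / 1.75 = 34.857 → 34.86 in.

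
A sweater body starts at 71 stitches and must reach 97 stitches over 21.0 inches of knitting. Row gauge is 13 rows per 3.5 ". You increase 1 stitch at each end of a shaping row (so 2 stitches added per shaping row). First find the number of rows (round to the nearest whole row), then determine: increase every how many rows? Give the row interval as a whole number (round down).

Increase every 6th row.

Rows = 21.0 × 3.714 = 78.0 → 78 rows.
Stitches to add: 26 → 13 shaping rows (at 2 st each).
78 / 13 = 6.00 → every 6 rows.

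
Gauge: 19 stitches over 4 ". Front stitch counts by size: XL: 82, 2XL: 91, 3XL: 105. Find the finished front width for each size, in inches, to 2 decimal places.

XL 17.26 inches; 2XL 19.16 inches; 3XL 22.11 inches.

19/4 = 4.75 sts per in.
XL: 82 / 4.75 = 17.263 → 17.26 in.
2XL: 91 / 4.75 = 19.158 → 19.16 in.
3XL: 105 / 4.75 = 22.105 → 22.11 in.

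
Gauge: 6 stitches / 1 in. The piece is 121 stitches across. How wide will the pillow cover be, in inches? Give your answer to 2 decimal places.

6 stitches / 1 inch = 6 stitches per inch.
121 / 6 = 20.167 inches.

20.17 inches.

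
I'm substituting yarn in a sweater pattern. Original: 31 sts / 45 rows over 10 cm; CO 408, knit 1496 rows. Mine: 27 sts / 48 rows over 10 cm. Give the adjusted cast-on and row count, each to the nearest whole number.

Cast on 355 stitches; work 1596 rows.

Stitches: 408 × 27/31 = 355.35 → 355.
Rows: 1496 × 48/45 = 1595.73 → 1596.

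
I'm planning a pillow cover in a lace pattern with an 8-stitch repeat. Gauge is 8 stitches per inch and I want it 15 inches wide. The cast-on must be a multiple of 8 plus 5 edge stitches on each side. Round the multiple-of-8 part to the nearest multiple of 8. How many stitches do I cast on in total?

CO 122 sts.

8 / 1 = 8 sts per inch.
15 × 8 = 120.00 sts.
Less 10 edge sts → 110.00 for the repeat.
Nearest multiple of 8: 112.
Add back 10 edge sts → 122.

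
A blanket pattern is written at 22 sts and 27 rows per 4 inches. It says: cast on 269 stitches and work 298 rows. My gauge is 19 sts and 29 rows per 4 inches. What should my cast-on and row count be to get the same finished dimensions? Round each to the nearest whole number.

Stitches: 269 × 19/22 = 232.32 → 232.
Rows: 298 × 29/27 = 320.07 → 320.

Cast on 232 stitches; work 320 rows.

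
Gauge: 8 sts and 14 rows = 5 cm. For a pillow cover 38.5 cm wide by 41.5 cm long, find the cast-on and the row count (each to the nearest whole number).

Stitch gauge = 8/5 = 1.6 sts/cm; 38.5 × 1.6 = 61.60 → 62 sts.
Row gauge = 14/5 = 2.8 rows/cm; 41.5 × 2.8 = 116.20 → 116 rows.

Cast on 62 stitches and work 116 rows.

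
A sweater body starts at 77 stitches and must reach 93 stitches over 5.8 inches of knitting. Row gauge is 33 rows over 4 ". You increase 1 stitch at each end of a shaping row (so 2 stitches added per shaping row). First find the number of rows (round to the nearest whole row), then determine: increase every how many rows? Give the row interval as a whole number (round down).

Increase every 6th row.

Rows = 5.8 × 8.25 = 47.9 → 48 rows.
Stitches to add: 16 → 8 shaping rows (at 2 st each).
48 / 8 = 6.00 → every 6 rows.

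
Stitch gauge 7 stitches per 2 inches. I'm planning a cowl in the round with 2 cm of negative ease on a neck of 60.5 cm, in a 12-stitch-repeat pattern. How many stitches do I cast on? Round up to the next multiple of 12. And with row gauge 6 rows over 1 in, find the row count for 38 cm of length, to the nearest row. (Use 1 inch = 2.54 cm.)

Finished = 60.5 − 2 = 58.5 cm.
58.5 cm × 1/2.54 = 23.03 inches.
7/2 = 3.5 sts per in; 23.03 × 3.5 = 80.61 sts.
Next multiple of 12 → 84.
38 cm = 14.96 inches; × 6 = 89.76 → 90 rows.

Cast on 84 stitches; work 90 rows.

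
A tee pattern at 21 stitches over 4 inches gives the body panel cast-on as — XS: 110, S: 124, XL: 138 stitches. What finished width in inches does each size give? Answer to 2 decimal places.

XS 20.95 inches; S 23.62 inches; XL 26.29 inches.

21/4 = 5.25 sts per in.
XS: 110 / 5.25 = 20.952 → 20.95 in.
S: 124 / 5.25 = 23.619 → 23.62 in.
XL: 138 / 5.25 = 26.286 → 26.29 in.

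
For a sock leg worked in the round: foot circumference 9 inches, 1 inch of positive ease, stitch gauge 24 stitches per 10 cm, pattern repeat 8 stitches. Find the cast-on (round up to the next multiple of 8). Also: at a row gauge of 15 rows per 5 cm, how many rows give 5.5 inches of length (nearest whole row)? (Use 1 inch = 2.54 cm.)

Cast on 64 stitches; work 42 rows.

Finished = 9 + 1 = 10 inches.
10 inches × 2.54 = 25.40 cm.
24/10 = 2.4 sts per cm; 25.40 × 2.4 = 60.96 sts.
Next multiple of 8 → 64.
5.5 inches = 13.97 cm; × 3 = 41.91 → 42 rows.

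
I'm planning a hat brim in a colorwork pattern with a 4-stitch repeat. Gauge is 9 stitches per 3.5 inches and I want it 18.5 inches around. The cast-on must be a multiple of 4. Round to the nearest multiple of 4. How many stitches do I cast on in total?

9 / 3.5 = 2.571 sts per inch.
18.5 × 2.571 = 47.57 sts.
Nearest multiple of 4: 48.

48 stitches.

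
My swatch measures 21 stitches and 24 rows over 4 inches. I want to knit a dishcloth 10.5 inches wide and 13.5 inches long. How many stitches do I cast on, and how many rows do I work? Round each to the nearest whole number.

Stitch gauge = 21/4 = 5.25 sts/in; 10.5 × 5.25 = 55.12 → 55 sts.
Row gauge = 24/4 = 6 rows/in; 13.5 × 6 = 81.00 → 81 rows.

Cast on 55 stitches and work 81 rows.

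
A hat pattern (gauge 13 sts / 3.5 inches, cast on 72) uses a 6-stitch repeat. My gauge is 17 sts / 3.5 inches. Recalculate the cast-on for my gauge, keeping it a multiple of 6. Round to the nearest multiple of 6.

72 × 17 / 13 = 94.15.
Nearest multiple of 6: 96.

CO 96 sts.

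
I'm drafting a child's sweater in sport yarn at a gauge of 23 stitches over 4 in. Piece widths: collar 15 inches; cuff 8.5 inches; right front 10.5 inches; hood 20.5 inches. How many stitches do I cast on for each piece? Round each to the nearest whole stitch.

Rate = 23/4 = 5.75 sts per in.
collar: 15 × 5.75 = 86.25 → 86.
cuff: 8.5 × 5.75 = 48.88 → 49.
right front: 10.5 × 5.75 = 60.38 → 60.
hood: 20.5 × 5.75 = 117.88 → 118.

collar 86; cuff 49; right front 60; hood 118.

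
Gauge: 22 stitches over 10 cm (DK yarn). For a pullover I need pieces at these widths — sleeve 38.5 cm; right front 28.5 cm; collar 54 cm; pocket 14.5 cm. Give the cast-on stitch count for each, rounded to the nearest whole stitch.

sleeve 85; right front 63; collar 119; pocket 32.

Rate = 22/10 = 2.2 sts per cm.
sleeve: 38.5 × 2.2 = 84.70 → 85.
right front: 28.5 × 2.2 = 62.70 → 63.
collar: 54 × 2.2 = 118.80 → 119.
pocket: 14.5 × 2.2 = 31.90 → 32.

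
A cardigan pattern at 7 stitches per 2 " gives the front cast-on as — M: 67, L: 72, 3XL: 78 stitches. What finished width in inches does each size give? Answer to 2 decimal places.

M 19.14 inches; L 20.57 inches; 3XL 22.29 inches.

7/2 = 3.5 sts per in.
M: 67 / 3.5 = 19.143 → 19.14 in.
L: 72 / 3.5 = 20.571 → 20.57 in.
3XL: 78 / 3.5 = 22.286 → 22.29 in.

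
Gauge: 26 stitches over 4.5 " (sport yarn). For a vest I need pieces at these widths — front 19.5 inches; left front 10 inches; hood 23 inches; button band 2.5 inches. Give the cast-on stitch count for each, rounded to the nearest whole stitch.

front 113; left front 58; hood 133; button band 14.

Rate = 26/4.5 = 5.778 sts per in.
front: 19.5 × 5.778 = 112.67 → 113.
left front: 10 × 5.778 = 57.78 → 58.
hood: 23 × 5.778 = 132.89 → 133.
button band: 2.5 × 5.778 = 14.44 → 14.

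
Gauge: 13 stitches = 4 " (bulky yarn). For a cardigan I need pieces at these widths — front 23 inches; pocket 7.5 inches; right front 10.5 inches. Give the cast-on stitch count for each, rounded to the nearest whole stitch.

front 75; pocket 24; right front 34.

Rate = 13/4 = 3.25 sts per in.
front: 23 × 3.25 = 74.75 → 75.
pocket: 7.5 × 3.25 = 24.38 → 24.
right front: 10.5 × 3.25 = 34.12 → 34.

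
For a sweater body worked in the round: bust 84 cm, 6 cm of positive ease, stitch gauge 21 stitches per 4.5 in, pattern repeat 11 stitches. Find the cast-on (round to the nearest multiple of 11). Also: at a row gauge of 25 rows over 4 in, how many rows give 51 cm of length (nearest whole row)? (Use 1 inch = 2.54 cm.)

Cast on 165 stitches; work 125 rows.

Finished = 84 + 6 = 90 cm.
90 cm × 1/2.54 = 35.43 inches.
21/4.5 = 4.667 sts per in; 35.43 × 4.667 = 165.35 sts.
Nearest multiple of 11 → 165.
51 cm = 20.08 inches; × 6.25 = 125.49 → 125 rows.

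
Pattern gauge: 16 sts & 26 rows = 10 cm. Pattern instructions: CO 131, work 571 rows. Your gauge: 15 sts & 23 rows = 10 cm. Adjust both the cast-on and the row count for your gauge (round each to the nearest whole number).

Cast on 123 stitches; work 505 rows.

Stitches: 131 × 15/16 = 122.81 → 123.
Rows: 571 × 23/26 = 505.12 → 505.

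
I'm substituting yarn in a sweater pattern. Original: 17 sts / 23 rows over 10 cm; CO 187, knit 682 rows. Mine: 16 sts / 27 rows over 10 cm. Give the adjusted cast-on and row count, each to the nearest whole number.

Stitches: 187 × 16/17 = 176.00 → 176.
Rows: 682 × 27/23 = 800.61 → 801.

Cast on 176 stitches; work 801 rows.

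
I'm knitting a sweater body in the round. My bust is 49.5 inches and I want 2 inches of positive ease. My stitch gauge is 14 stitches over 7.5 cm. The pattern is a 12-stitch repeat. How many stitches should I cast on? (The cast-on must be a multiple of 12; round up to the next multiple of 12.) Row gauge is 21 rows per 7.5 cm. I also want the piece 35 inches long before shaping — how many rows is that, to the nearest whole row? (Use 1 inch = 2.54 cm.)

Finished = 49.5 + 2 = 51.5 inches.
51.5 inches × 2.54 = 130.81 cm.
14/7.5 = 1.867 sts per cm; 130.81 × 1.867 = 244.18 sts.
Next multiple of 12 → 252.
35 inches = 88.90 cm; × 2.8 = 248.92 → 249 rows.

Cast on 252 stitches; work 249 rows.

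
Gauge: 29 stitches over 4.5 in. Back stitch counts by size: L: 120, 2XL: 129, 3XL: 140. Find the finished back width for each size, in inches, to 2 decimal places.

L 18.62 inches; 2XL 20.02 inches; 3XL 21.72 inches.

29/4.5 = 6.444 sts per in.
L: 120 / 6.444 = 18.621 → 18.62 in.
2XL: 129 / 6.444 = 20.017 → 20.02 in.
3XL: 140 / 6.444 = 21.724 → 21.72 in.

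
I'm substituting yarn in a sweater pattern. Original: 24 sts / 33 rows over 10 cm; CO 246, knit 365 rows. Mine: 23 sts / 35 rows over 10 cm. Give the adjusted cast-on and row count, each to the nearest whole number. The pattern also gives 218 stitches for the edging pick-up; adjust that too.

Stitches: 246 × 23/24 = 235.75 → 236.
Rows: 365 × 35/33 = 387.12 → 387.
edging pick-up: 218 × 23/24 = 208.92 → 209.

Cast on 236 stitches; work 387 rows; edging pick-up 209 stitches.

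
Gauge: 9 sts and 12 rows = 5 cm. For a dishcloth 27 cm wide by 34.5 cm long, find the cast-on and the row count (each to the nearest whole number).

Stitch gauge = 9/5 = 1.8 sts/cm; 27 × 1.8 = 48.60 → 49 sts.
Row gauge = 12/5 = 2.4 rows/cm; 34.5 × 2.4 = 82.80 → 83 rows.

Cast on 49 stitches and work 83 rows.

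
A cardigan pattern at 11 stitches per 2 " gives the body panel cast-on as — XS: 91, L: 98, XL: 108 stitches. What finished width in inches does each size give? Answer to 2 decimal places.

XS 16.55 inches; L 17.82 inches; XL 19.64 inches.

11/2 = 5.5 sts per in.
XS: 91 / 5.5 = 16.545 → 16.55 in.
L: 98 / 5.5 = 17.818 → 17.82 in.
XL: 108 / 5.5 = 19.636 → 19.64 in.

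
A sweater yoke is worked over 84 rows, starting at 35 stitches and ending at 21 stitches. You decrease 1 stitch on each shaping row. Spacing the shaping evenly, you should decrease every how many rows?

Stitches to remove: |21 − 35| = 14.
Shaping rows needed: 14 / 1 = 14.
84 rows / 14 = every 6 rows.

Decrease every 6th row.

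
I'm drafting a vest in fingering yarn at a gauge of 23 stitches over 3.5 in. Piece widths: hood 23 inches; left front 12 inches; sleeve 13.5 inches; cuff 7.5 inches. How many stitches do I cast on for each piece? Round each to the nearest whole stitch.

Rate = 23/3.5 = 6.571 sts per in.
hood: 23 × 6.571 = 151.14 → 151.
left front: 12 × 6.571 = 78.86 → 79.
sleeve: 13.5 × 6.571 = 88.71 → 89.
cuff: 7.5 × 6.571 = 49.29 → 49.

hood 151; left front 79; sleeve 89; cuff 49.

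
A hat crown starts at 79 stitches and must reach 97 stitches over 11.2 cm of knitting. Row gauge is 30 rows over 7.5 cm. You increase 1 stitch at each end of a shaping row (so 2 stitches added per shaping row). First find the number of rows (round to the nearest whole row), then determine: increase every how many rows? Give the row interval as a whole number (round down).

Increase every 5th row.

Rows = 11.2 × 4 = 44.8 → 45 rows.
Stitches to add: 18 → 9 shaping rows (at 2 st each).
45 / 9 = 5.00 → every 5 rows.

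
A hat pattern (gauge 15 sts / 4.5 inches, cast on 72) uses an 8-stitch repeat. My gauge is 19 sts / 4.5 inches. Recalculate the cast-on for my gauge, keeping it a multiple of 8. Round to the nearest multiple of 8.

Cast on 88 stitches.

72 × 19 / 15 = 91.20.
Nearest multiple of 8: 88.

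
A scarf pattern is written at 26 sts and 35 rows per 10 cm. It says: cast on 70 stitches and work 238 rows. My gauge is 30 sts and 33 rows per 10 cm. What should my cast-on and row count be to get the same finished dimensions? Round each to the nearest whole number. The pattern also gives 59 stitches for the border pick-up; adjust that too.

Cast on 81 stitches; work 224 rows; border pick-up 68 stitches.

Stitches: 70 × 30/26 = 80.77 → 81.
Rows: 238 × 33/35 = 224.40 → 224.
border pick-up: 59 × 30/26 = 68.08 → 68.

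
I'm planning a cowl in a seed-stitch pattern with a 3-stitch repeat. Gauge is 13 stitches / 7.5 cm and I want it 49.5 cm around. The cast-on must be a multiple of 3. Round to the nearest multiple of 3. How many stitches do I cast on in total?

13 / 7.5 = 1.733 sts per cm.
49.5 × 1.733 = 85.80 sts.
Nearest multiple of 3: 87.

87 stitches.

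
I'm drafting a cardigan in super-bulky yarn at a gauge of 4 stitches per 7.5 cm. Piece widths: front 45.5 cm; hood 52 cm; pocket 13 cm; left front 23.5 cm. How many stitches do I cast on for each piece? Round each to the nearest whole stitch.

front 24; hood 28; pocket 7; left front 13.

Rate = 4/7.5 = 0.533 sts per cm.
front: 45.5 × 0.533 = 24.27 → 24.
hood: 52 × 0.533 = 27.73 → 28.
pocket: 13 × 0.533 = 6.93 → 7.
left front: 23.5 × 0.533 = 12.53 → 13.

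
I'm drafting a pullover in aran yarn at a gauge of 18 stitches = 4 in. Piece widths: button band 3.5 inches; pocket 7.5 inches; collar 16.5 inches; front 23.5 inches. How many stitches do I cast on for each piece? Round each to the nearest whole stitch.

button band 16; pocket 34; collar 74; front 106.

Rate = 18/4 = 4.5 sts per in.
button band: 3.5 × 4.5 = 15.75 → 16.
pocket: 7.5 × 4.5 = 33.75 → 34.
collar: 16.5 × 4.5 = 74.25 → 74.
front: 23.5 × 4.5 = 105.75 → 106.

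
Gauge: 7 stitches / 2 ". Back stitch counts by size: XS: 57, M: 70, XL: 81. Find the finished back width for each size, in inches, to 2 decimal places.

XS 16.29 inches; M 20.00 inches; XL 23.14 inches.

7/2 = 3.5 sts per in.
XS: 57 / 3.5 = 16.286 → 16.29 in.
M: 70 / 3.5 = 20.000 → 20.00 in.
XL: 81 / 3.5 = 23.143 → 23.14 in.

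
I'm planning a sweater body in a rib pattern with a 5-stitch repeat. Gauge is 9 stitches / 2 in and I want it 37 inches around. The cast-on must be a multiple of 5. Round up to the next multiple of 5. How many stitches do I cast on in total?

CO 170 sts.

9 / 2 = 4.5 sts per inch.
37 × 4.5 = 166.50 sts.
Next multiple of 5: 170.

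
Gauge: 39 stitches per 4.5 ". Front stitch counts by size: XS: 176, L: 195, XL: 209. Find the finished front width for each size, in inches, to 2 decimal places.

XS 20.31 inches; L 22.50 inches; XL 24.12 inches.

39/4.5 = 8.667 sts per in.
XS: 176 / 8.667 = 20.308 → 20.31 in.
L: 195 / 8.667 = 22.500 → 22.50 in.
XL: 209 / 8.667 = 24.115 → 24.12 in.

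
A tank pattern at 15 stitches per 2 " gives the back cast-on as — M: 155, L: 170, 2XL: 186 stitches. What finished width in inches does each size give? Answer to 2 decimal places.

15/2 = 7.5 sts per in.
M: 155 / 7.5 = 20.667 → 20.67 in.
L: 170 / 7.5 = 22.667 → 22.67 in.
2XL: 186 / 7.5 = 24.800 → 24.80 in.

M 20.67 inches; L 22.67 inches; 2XL 24.80 inches.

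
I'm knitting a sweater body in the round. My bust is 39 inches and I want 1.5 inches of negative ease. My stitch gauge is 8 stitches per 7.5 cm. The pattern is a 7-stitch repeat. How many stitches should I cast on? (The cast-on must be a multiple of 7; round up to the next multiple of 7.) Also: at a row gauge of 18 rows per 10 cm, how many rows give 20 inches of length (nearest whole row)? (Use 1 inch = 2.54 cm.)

Cast on 105 stitches; work 91 rows.

Finished = 39 − 1.5 = 37.5 inches.
37.5 inches × 2.54 = 95.25 cm.
8/7.5 = 1.067 sts per cm; 95.25 × 1.067 = 101.60 sts.
Next multiple of 7 → 105.
20 inches = 50.80 cm; × 1.8 = 91.44 → 91 rows.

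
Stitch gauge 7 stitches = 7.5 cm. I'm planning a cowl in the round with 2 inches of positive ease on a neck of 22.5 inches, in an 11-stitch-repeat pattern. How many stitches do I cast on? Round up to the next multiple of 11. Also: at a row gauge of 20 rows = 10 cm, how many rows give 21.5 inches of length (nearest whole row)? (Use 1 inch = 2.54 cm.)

Finished = 22.5 + 2 = 24.5 inches.
24.5 inches × 2.54 = 62.23 cm.
7/7.5 = 0.933 sts per cm; 62.23 × 0.933 = 58.08 sts.
Next multiple of 11 → 66.
21.5 inches = 54.61 cm; × 2 = 109.22 → 109 rows.

Cast on 66 stitches; work 109 rows.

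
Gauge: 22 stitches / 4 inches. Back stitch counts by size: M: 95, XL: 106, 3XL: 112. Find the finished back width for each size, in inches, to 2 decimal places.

M 17.27 inches; XL 19.27 inches; 3XL 20.36 inches.

22/4 = 5.5 sts per in.
M: 95 / 5.5 = 17.273 → 17.27 in.
XL: 106 / 5.5 = 19.273 → 19.27 in.
3XL: 112 / 5.5 = 20.364 → 20.36 in.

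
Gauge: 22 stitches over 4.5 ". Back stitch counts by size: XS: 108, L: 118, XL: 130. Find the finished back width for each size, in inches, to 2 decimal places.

XS 22.09 inches; L 24.14 inches; XL 26.59 inches.

22/4.5 = 4.889 sts per in.
XS: 108 / 4.889 = 22.091 → 22.09 in.
L: 118 / 4.889 = 24.136 → 24.14 in.
XL: 130 / 4.889 = 26.591 → 26.59 in.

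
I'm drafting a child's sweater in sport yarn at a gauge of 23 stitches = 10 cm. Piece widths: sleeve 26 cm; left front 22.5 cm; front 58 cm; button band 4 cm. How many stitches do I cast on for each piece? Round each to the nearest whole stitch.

sleeve 60; left front 52; front 133; button band 9.

Rate = 23/10 = 2.3 sts per cm.
sleeve: 26 × 2.3 = 59.80 → 60.
left front: 22.5 × 2.3 = 51.75 → 52.
front: 58 × 2.3 = 133.40 → 133.
button band: 4 × 2.3 = 9.20 → 9.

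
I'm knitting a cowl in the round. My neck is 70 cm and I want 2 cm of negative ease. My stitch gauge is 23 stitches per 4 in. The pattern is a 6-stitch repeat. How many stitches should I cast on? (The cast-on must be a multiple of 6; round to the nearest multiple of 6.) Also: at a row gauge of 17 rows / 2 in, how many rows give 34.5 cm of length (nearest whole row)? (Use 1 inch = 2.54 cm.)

Finished = 70 − 2 = 68 cm.
68 cm × 1/2.54 = 26.77 inches.
23/4 = 5.75 sts per in; 26.77 × 5.75 = 153.94 sts.
Nearest multiple of 6 → 156.
34.5 cm = 13.58 inches; × 8.5 = 115.45 → 115 rows.

Cast on 156 stitches; work 115 rows.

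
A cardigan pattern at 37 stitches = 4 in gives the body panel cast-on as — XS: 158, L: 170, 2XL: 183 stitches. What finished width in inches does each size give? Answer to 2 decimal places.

XS 17.08 inches; L 18.38 inches; 2XL 19.78 inches.

37/4 = 9.25 sts per in.
XS: 158 / 9.25 = 17.081 → 17.08 in.
L: 170 / 9.25 = 18.378 → 18.38 in.
2XL: 183 / 9.25 = 19.784 → 19.78 in.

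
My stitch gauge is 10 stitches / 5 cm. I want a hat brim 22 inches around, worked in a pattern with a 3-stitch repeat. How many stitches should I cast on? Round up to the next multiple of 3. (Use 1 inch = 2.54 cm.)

Cast on 114 stitches.

22 in = 22 × 2.54 = 55.88 cm.
10 / 5 = 2 sts/cm.
55.88 × 2 = 111.76 sts.
→ 114.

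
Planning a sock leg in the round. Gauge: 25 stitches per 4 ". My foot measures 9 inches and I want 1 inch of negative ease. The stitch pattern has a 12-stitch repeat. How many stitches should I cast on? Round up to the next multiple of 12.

Finished = 9 − 1 = 8 inches.
25 / 4 = 6.25 sts/in.
8 × 6.25 = 50.00 sts.
Next multiple of 12: 60.

60 stitches.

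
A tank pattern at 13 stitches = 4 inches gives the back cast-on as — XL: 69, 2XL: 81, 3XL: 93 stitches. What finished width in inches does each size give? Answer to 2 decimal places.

XL 21.23 inches; 2XL 24.92 inches; 3XL 28.62 inches.

13/4 = 3.25 sts per in.
XL: 69 / 3.25 = 21.231 → 21.23 in.
2XL: 81 / 3.25 = 24.923 → 24.92 in.
3XL: 93 / 3.25 = 28.615 → 28.62 in.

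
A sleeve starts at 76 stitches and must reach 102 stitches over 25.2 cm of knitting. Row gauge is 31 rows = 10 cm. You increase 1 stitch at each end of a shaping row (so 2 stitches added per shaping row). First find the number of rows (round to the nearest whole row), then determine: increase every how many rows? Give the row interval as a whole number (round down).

Increase every 6th row.

Rows = 25.2 × 3.1 = 78.1 → 78 rows.
Stitches to add: 26 → 13 shaping rows (at 2 st each).
78 / 13 = 6.00 → every 6 rows.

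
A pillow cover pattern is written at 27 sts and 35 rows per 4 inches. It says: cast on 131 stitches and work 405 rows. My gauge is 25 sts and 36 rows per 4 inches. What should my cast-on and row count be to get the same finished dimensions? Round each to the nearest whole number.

Cast on 121 stitches; work 417 rows.

Stitches: 131 × 25/27 = 121.30 → 121.
Rows: 405 × 36/35 = 416.57 → 417.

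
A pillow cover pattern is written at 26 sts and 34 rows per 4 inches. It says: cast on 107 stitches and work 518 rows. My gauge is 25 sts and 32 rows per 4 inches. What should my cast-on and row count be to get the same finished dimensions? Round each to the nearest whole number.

Stitches: 107 × 25/26 = 102.88 → 103.
Rows: 518 × 32/34 = 487.53 → 488.

Cast on 103 stitches; work 488 rows.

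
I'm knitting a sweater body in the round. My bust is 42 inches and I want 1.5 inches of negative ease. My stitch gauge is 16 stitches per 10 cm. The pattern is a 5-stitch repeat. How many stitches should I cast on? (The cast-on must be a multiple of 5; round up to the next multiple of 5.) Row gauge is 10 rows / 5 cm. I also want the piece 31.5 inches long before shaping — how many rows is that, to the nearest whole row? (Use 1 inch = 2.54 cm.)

Finished = 42 − 1.5 = 40.5 inches.
40.5 inches × 2.54 = 102.87 cm.
16/10 = 1.6 sts per cm; 102.87 × 1.6 = 164.59 sts.
Next multiple of 5 → 165.
31.5 inches = 80.01 cm; × 2 = 160.02 → 160 rows.

Cast on 165 stitches; work 160 rows.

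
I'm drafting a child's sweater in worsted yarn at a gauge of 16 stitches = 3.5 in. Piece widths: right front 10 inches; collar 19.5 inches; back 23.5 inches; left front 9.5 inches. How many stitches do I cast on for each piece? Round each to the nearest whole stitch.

right front 46; collar 89; back 107; left front 43.

Rate = 16/3.5 = 4.571 sts per in.
right front: 10 × 4.571 = 45.71 → 46.
collar: 19.5 × 4.571 = 89.14 → 89.
back: 23.5 × 4.571 = 107.43 → 107.
left front: 9.5 × 4.571 = 43.43 → 43.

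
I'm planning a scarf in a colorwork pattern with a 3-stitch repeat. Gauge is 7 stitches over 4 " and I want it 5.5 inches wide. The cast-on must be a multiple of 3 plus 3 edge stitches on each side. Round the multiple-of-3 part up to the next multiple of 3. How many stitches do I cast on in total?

12 stitches.

7 / 4 = 1.75 sts per inch.
5.5 × 1.75 = 9.62 sts.
Less 6 edge sts → 3.62 for the repeat.
Next multiple of 3: 6.
Add back 6 edge sts → 12.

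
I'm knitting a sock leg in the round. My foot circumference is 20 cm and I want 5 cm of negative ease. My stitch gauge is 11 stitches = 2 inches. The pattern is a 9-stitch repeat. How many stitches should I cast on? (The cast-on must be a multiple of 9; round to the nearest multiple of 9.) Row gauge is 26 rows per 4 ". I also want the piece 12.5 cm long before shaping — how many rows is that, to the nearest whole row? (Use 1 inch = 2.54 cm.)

Finished = 20 − 5 = 15 cm.
15 cm × 1/2.54 = 5.91 inches.
11/2 = 5.5 sts per in; 5.91 × 5.5 = 32.48 sts.
Nearest multiple of 9 → 36.
12.5 cm = 4.92 inches; × 6.5 = 31.99 → 32 rows.

Cast on 36 stitches; work 32 rows.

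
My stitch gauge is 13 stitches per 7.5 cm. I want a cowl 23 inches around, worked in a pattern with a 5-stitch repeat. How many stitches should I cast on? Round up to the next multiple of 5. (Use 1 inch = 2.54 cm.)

23 in = 23 × 2.54 = 58.42 cm.
13 / 7.5 = 1.733 sts/cm.
58.42 × 1.733 = 101.26 sts.
→ 105.

105 stitches.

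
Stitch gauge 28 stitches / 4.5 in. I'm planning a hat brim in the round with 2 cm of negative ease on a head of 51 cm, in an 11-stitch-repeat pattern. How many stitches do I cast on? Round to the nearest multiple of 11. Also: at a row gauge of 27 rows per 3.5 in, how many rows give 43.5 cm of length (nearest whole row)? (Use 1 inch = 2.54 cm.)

Cast on 121 stitches; work 132 rows.

Finished = 51 − 2 = 49 cm.
49 cm × 1/2.54 = 19.29 inches.
28/4.5 = 6.222 sts per in; 19.29 × 6.222 = 120.03 sts.
Nearest multiple of 11 → 121.
43.5 cm = 17.13 inches; × 7.714 = 132.11 → 132 rows.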